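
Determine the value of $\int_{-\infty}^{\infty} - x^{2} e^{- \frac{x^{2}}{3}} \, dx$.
$- \frac{3 \sqrt{3} \sqrt{\pi}}{2}$

Start from the elementary integral
$$J(a) = \int_{-\infty}^{\infty} - e^{- a x^{2}} \, dx = - \frac{\sqrt{\pi}}{\sqrt{a}}.$$

Differentiating under the integral sign brings down a factor of $(-x^2)$:
$$\frac{dJ}{da} = \int_{-\infty}^{\infty} x^{2} e^{- a x^{2}} \, dx = \frac{\sqrt{\pi}}{2 a^{\frac{3}{2}}}.$$

The integral on the left is $-I$, so $I = - \frac{\sqrt{\pi}}{2 a^{\frac{3}{2}}}$.

Setting $a = \frac{1}{3}$:
$$I = - \frac{3 \sqrt{3} \sqrt{\pi}}{2}.$$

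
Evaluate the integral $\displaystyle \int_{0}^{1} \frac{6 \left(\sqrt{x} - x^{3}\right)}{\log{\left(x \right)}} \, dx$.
$- \log{\left(\frac{262144}{729} \right)}$

Replace the exponent $3$ by a parameter $a$: let $I(a) = \int_{0}^{1} \frac{6 \left(\sqrt{x} - x^{a}\right)}{\log{\left(x \right)}} \, dx$.

Since $\dfrac{\partial}{\partial a}\,x^{a} = x^{a} \ln x$, the $\ln x$ in the denominator cancels and
$$\frac{dI}{da} = \int_{0}^{1} -6 x^{a} \, dx = -6 \left[\frac{x^{a+1}}{a+1}\right]_0^1 = - \frac{6}{a + 1}.$$

Integrating with respect to $a$ gives $I(a) = - \log{\left(\frac{64 \left(a + 1\right)^{6}}{729} \right)} + C$.

At $a = \frac{1}{2}$ the integrand is identically $0$, so $I(\frac{1}{2}) = 0$. The closed form gives $0$, hence $C = 0$.

Setting $a = 3$:
$$I = - \log{\left(\frac{262144}{729} \right)}.$$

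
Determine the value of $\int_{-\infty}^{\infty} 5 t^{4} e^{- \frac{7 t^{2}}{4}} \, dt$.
$\frac{120 \sqrt{7} \sqrt{\pi}}{343}$

Begin with the known integral
$$J(a) = \int_{-\infty}^{\infty} 5 e^{- a t^{2}} \, dt = \frac{5 \sqrt{\pi}}{\sqrt{a}}.$$

Differentiating under the integral sign brings down a factor of $(-t^2)$:
$$\frac{dJ}{da} = \int_{-\infty}^{\infty} - 5 t^{2} e^{- a t^{2}} \, dt = - \frac{5 \sqrt{\pi}}{2 a^{\frac{3}{2}}}.$$

Repeating twice in total — each differentiation brings down another $(-t^2)$ — gives
$$\frac{d^{2}J}{da^{2}} = \int_{-\infty}^{\infty} 5 t^{4} e^{- a t^{2}} \, dt = \frac{15 \sqrt{\pi}}{4 a^{\frac{5}{2}}},$$
and the integrand here is exactly the target integrand, so $I = \frac{15 \sqrt{\pi}}{4 a^{\frac{5}{2}}}$.

Setting $a = \frac{7}{4}$:
$$I = \frac{120 \sqrt{7} \sqrt{\pi}}{343}.$$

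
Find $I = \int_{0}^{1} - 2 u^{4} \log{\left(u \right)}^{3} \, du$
$\frac{12}{625}$

Begin with the known integral
$$J(a) = \int_{0}^{1} - 2 u^{a} \, du = - \frac{2}{a + 1}.$$

Differentiating under the integral sign brings down a factor of $\ln u$:
$$\frac{dJ}{da} = \int_{0}^{1} - 2 u^{a} \log{\left(u \right)} \, du = \frac{2}{\left(a + 1\right)^{2}}.$$

Repeating $3$ times in total — each differentiation brings down another $\ln u$ — gives
$$\frac{d^{3}J}{da^{3}} = \int_{0}^{1} - 2 u^{a} \log{\left(u \right)}^{3} \, du = \frac{12}{\left(a + 1\right)^{4}},$$
and the integrand here is exactly the target integrand, so $I = \frac{12}{\left(a + 1\right)^{4}}$.

Setting $a = 4$:
$$I = \frac{12}{625}.$$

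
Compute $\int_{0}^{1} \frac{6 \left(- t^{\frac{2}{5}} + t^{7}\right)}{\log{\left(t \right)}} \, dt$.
$- \log{\left(\frac{117649}{4096000000} \right)}$

Consider the one-parameter family: let $I(a) = \int_{0}^{1} \frac{6 \left(t^{7} - t^{a}\right)}{\log{\left(t \right)}} \, dt$.

Since $\dfrac{\partial}{\partial a}\,t^{a} = t^{a} \ln t$, the $\ln t$ in the denominator cancels and
$$\frac{dI}{da} = \int_{0}^{1} -6 t^{a} \, dt = -6 \left[\frac{t^{a+1}}{a+1}\right]_0^1 = - \frac{6}{a + 1}.$$

Integrating with respect to $a$ gives $I(a) = - \log{\left(\frac{\left(a + 1\right)^{6}}{262144} \right)} + C$.

At $a = 7$ the integrand is identically $0$, so $I(7) = 0$. The closed form gives $0$, hence $C = 0$.

Setting $a = \frac{2}{5}$:
$$I = - \log{\left(\frac{117649}{4096000000} \right)}.$$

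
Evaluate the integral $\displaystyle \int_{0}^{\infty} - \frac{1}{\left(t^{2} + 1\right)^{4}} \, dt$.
$- \frac{5 \pi}{32}$

Begin with the known result
$$J(a) = \int_{0}^{\infty} - \frac{1}{a^{2} + t^{2}} \, dt = - \frac{\pi}{2 a}.$$

Differentiating under the integral sign with respect to $a$,
$$\frac{dJ}{da} = \int_{0}^{\infty} \frac{2 a}{\left(a^{2} + t^{2}\right)^{2}} \, dt = \frac{\pi}{2 a^{2}},$$
so $\int_{0}^{\infty} - \frac{1}{\left(a^{2} + t^{2}\right)^{2}} \, dt = - \frac{\pi}{4 a^{3}}$.

Repeating — each differentiation of $1/(t^2+a^2)^j$ produces $-2ja/(t^2+a^2)^{j+1}$ — and dividing through by $-2ja$ at each step yields, after $3$ differentiations in total,
$$\int_{0}^{\infty} - \frac{1}{\left(a^{2} + t^{2}\right)^{4}} \, dt = - \frac{5 \pi}{32 a^{7}}.$$

Setting $a = 1$:
$$I = - \frac{5 \pi}{32}.$$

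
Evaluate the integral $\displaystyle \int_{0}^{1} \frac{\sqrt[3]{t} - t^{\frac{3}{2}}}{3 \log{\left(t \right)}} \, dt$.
$- \frac{\log{\left(15 \right)}}{3} + \log{\left(2 \right)}$

Introduce a parameter $a$ in the exponent: let $I(a) = \int_{0}^{1} \frac{- t^{\frac{3}{2}} + t^{a}}{3 \log{\left(t \right)}} \, dt$.

Since $\dfrac{\partial}{\partial a}\,t^{a} = t^{a} \ln t$, the $\ln t$ in the denominator cancels and
$$\frac{dI}{da} = \int_{0}^{1} \frac{1}{3} t^{a} \, dt = \frac{1}{3} \left[\frac{t^{a+1}}{a+1}\right]_0^1 = \frac{1}{3 \left(a + 1\right)}.$$

Integrating with respect to $a$ gives $I(a) = \frac{\log{\left(a + 1 \right)}}{3} - \frac{\log{\left(5 \right)}}{3} + \frac{\log{\left(2 \right)}}{3} + C$.

At $a = \frac{3}{2}$ the integrand is identically $0$, so $I(\frac{3}{2}) = 0$. The closed form gives $0$, hence $C = 0$.

Setting $a = \frac{1}{3}$:
$$I = - \frac{\log{\left(15 \right)}}{3} + \log{\left(2 \right)}.$$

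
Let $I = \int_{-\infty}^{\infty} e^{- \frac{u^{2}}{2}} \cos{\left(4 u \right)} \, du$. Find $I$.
$\frac{\sqrt{2} \sqrt{\pi}}{e^{8}}$

Define $I(b) = \int_{-\infty}^{\infty} e^{- \frac{u^{2}}{2}} \cos{\left(b u \right)} \, du$.

Differentiating under the integral sign,
$$I'(b) = \int_{-\infty}^{\infty} - u e^{- \frac{u^{2}}{2}} \sin{\left(b u \right)} \, du.$$

Integrate $\int_{-\infty}^{\infty} u \sin(b u)\, e^{- \frac{u^{2}}{2}}\, du$ by parts with $w = \sin(b u)$ and $dv = u\, e^{- \frac{u^{2}}{2}}\, du$, giving $v = - e^{- \frac{u^{2}}{2}}$. The boundary term vanishes and
$$\int_{-\infty}^{\infty} u \sin(b u)\, e^{- \frac{u^{2}}{2}}\, du = b \int_{-\infty}^{\infty} \cos(b u)\, e^{- \frac{u^{2}}{2}}\, du,$$
so $I'(b) = - b\, I(b)$.

This is a separable first-order ODE; solving with the initial condition $I(0) = \int_{-\infty}^{\infty} e^{- \frac{u^{2}}{2}}\,du = \sqrt{2} \sqrt{\pi}$ gives
$$I(b) = \sqrt{2} \sqrt{\pi} e^{- \frac{b^{2}}{2}}.$$

Setting $b = 4$:
$$I = \frac{\sqrt{2} \sqrt{\pi}}{e^{8}}.$$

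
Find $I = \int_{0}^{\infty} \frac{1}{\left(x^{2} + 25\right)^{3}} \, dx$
$\frac{3 \pi}{50000}$

Start from the standard arctangent integral
$$J(a) = \int_{0}^{\infty} \frac{1}{a^{2} + x^{2}} \, dx = \frac{\pi}{2 a}.$$

Differentiating under the integral sign with respect to $a$,
$$\frac{dJ}{da} = \int_{0}^{\infty} - \frac{2 a}{\left(a^{2} + x^{2}\right)^{2}} \, dx = - \frac{\pi}{2 a^{2}},$$
so $\int_{0}^{\infty} \frac{1}{\left(a^{2} + x^{2}\right)^{2}} \, dx = \frac{\pi}{4 a^{3}}$.

Repeating — each differentiation of $1/(x^2+a^2)^j$ produces $-2ja/(x^2+a^2)^{j+1}$ — and dividing through by $-2ja$ at each step yields, after $2$ differentiations in total,
$$\int_{0}^{\infty} \frac{1}{\left(a^{2} + x^{2}\right)^{3}} \, dx = \frac{3 \pi}{16 a^{5}}.$$

Setting $a = 5$:
$$I = \frac{3 \pi}{50000}.$$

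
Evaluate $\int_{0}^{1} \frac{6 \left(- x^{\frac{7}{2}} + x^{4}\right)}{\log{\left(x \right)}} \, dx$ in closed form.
$\log{\left(\frac{1000000}{531441} \right)}$

Replace the exponent $\frac{7}{2}$ by a parameter $a$: let $I(a) = \int_{0}^{1} \frac{6 \left(x^{4} - x^{a}\right)}{\log{\left(x \right)}} \, dx$.

Since $\dfrac{\partial}{\partial a}\,x^{a} = x^{a} \ln x$, the $\ln x$ in the denominator cancels and
$$\frac{dI}{da} = \int_{0}^{1} -6 x^{a} \, dx = -6 \left[\frac{x^{a+1}}{a+1}\right]_0^1 = - \frac{6}{a + 1}.$$

Integrating with respect to $a$ gives $I(a) = \log{\left(\frac{15625}{\left(a + 1\right)^{6}} \right)} + C$.

At $a = 4$ the integrand is identically $0$, so $I(4) = 0$. The closed form gives $0$, hence $C = 0$.

Setting $a = \frac{7}{2}$:
$$I = \log{\left(\frac{1000000}{531441} \right)}.$$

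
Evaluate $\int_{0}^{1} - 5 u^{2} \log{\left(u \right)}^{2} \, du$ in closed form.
$- \frac{10}{27}$

Consider the simpler parametrised integral
$$J(a) = \int_{0}^{1} - 5 u^{a} \, du = - \frac{5}{a + 1}.$$

Differentiating under the integral sign brings down a factor of $\ln u$:
$$\frac{dJ}{da} = \int_{0}^{1} - 5 u^{a} \log{\left(u \right)} \, du = \frac{5}{\left(a + 1\right)^{2}}.$$

Repeating twice in total — each differentiation brings down another $\ln u$ — gives
$$\frac{d^{2}J}{da^{2}} = \int_{0}^{1} - 5 u^{a} \log{\left(u \right)}^{2} \, du = - \frac{10}{\left(a + 1\right)^{3}},$$
and the integrand here is exactly the target integrand, so $I = - \frac{10}{\left(a + 1\right)^{3}}$.

Setting $a = 2$:
$$I = - \frac{10}{27}.$$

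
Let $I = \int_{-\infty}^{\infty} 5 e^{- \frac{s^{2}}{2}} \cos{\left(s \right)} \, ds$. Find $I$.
$\frac{5 \sqrt{2} \sqrt{\pi}}{e^{\frac{1}{2}}}$

Let $b$ denote the cosine frequency and define $I(b) = \int_{-\infty}^{\infty} 5 e^{- \frac{s^{2}}{2}} \cos{\left(b s \right)} \, ds$.

Differentiating under the integral sign,
$$I'(b) = \int_{-\infty}^{\infty} - 5 s e^{- \frac{s^{2}}{2}} \sin{\left(b s \right)} \, ds.$$

Integrate $\int_{-\infty}^{\infty} s \sin(b s)\, e^{- \frac{s^{2}}{2}}\, ds$ by parts with $u = \sin(b s)$ and $dv = s\, e^{- \frac{s^{2}}{2}}\, ds$, giving $v = - e^{- \frac{s^{2}}{2}}$. The boundary term vanishes and
$$\int_{-\infty}^{\infty} s \sin(b s)\, e^{- \frac{s^{2}}{2}}\, ds = b \int_{-\infty}^{\infty} \cos(b s)\, e^{- \frac{s^{2}}{2}}\, ds,$$
so $I'(b) = - b\, I(b)$.

This is a separable first-order ODE; solving with the initial condition $I(0) = \int_{-\infty}^{\infty} 5 e^{- \frac{s^{2}}{2}}\,ds = 5 \sqrt{2} \sqrt{\pi}$ gives
$$I(b) = 5 \sqrt{2} \sqrt{\pi} e^{- \frac{b^{2}}{2}}.$$

Setting $b = 1$:
$$I = \frac{5 \sqrt{2} \sqrt{\pi}}{e^{\frac{1}{2}}}.$$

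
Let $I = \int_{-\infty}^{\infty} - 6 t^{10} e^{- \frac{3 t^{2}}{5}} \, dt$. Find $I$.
$- \frac{109375 \sqrt{15} \sqrt{\pi}}{144}$

Consider the simpler parametrised integral
$$J(a) = \int_{-\infty}^{\infty} - 6 e^{- a t^{2}} \, dt = - \frac{6 \sqrt{\pi}}{\sqrt{a}}.$$

Differentiating under the integral sign brings down a factor of $(-t^2)$:
$$\frac{dJ}{da} = \int_{-\infty}^{\infty} 6 t^{2} e^{- a t^{2}} \, dt = \frac{3 \sqrt{\pi}}{a^{\frac{3}{2}}}.$$

Repeating $5$ times in total — each differentiation brings down another $(-t^2)$ — gives
$$\frac{d^{5}J}{da^{5}} = \int_{-\infty}^{\infty} 6 t^{10} e^{- a t^{2}} \, dt = \frac{2835 \sqrt{\pi}}{16 a^{\frac{11}{2}}},$$
and the integrand here is $(-1)^{5}$ times the target integrand, so $I = (-1)^{5}\,\frac{d^{5}J}{da^{5}} = - \frac{2835 \sqrt{\pi}}{16 a^{\frac{11}{2}}}$.

Setting $a = \frac{3}{5}$:
$$I = - \frac{109375 \sqrt{15} \sqrt{\pi}}{144}.$$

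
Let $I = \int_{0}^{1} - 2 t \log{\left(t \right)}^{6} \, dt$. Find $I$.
$- \frac{45}{4}$

Begin with the known integral
$$J(a) = \int_{0}^{1} - 2 t^{a} \, dt = - \frac{2}{a + 1}.$$

Differentiating under the integral sign brings down a factor of $\ln t$:
$$\frac{dJ}{da} = \int_{0}^{1} - 2 t^{a} \log{\left(t \right)} \, dt = \frac{2}{\left(a + 1\right)^{2}}.$$

Repeating $6$ times in total — each differentiation brings down another $\ln t$ — gives
$$\frac{d^{6}J}{da^{6}} = \int_{0}^{1} - 2 t^{a} \log{\left(t \right)}^{6} \, dt = - \frac{1440}{\left(a + 1\right)^{7}},$$
and the integrand here is exactly the target integrand, so $I = - \frac{1440}{\left(a + 1\right)^{7}}$.

Setting $a = 1$:
$$I = - \frac{45}{4}.$$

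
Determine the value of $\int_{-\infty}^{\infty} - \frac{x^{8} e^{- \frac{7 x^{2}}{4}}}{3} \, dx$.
$- \frac{160 \sqrt{7} \sqrt{\pi}}{2401}$

Start from the elementary integral
$$J(a) = \int_{-\infty}^{\infty} - \frac{e^{- a x^{2}}}{3} \, dx = - \frac{\sqrt{\pi}}{3 \sqrt{a}}.$$

Differentiating under the integral sign brings down a factor of $(-x^2)$:
$$\frac{dJ}{da} = \int_{-\infty}^{\infty} \frac{x^{2} e^{- a x^{2}}}{3} \, dx = \frac{\sqrt{\pi}}{6 a^{\frac{3}{2}}}.$$

Repeating $4$ times in total — each differentiation brings down another $(-x^2)$ — gives
$$\frac{d^{4}J}{da^{4}} = \int_{-\infty}^{\infty} - \frac{x^{8} e^{- a x^{2}}}{3} \, dx = - \frac{35 \sqrt{\pi}}{16 a^{\frac{9}{2}}},$$
and the integrand here is exactly the target integrand, so $I = - \frac{35 \sqrt{\pi}}{16 a^{\frac{9}{2}}}$.

Setting $a = \frac{7}{4}$:
$$I = - \frac{160 \sqrt{7} \sqrt{\pi}}{2401}.$$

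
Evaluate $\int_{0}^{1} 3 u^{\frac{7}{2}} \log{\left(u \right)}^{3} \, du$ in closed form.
$- \frac{32}{729}$

Start from the elementary integral
$$J(a) = \int_{0}^{1} 3 u^{a} \, du = \frac{3}{a + 1}.$$

Differentiating under the integral sign brings down a factor of $\ln u$:
$$\frac{dJ}{da} = \int_{0}^{1} 3 u^{a} \log{\left(u \right)} \, du = - \frac{3}{\left(a + 1\right)^{2}}.$$

Repeating $3$ times in total — each differentiation brings down another $\ln u$ — gives
$$\frac{d^{3}J}{da^{3}} = \int_{0}^{1} 3 u^{a} \log{\left(u \right)}^{3} \, du = - \frac{18}{\left(a + 1\right)^{4}},$$
and the integrand here is exactly the target integrand, so $I = - \frac{18}{\left(a + 1\right)^{4}}$.

Setting $a = \frac{7}{2}$:
$$I = - \frac{32}{729}.$$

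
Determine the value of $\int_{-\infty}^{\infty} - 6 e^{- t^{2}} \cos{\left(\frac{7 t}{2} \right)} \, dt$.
$- \frac{6 \sqrt{\pi}}{e^{\frac{49}{16}}}$

Let $b$ denote the cosine frequency and define $I(b) = \int_{-\infty}^{\infty} - 6 e^{- t^{2}} \cos{\left(b t \right)} \, dt$.

Differentiating under the integral sign,
$$I'(b) = \int_{-\infty}^{\infty} 6 t e^{- t^{2}} \sin{\left(b t \right)} \, dt.$$

Integrate $\int_{-\infty}^{\infty} t \sin(b t)\, e^{- t^{2}}\, dt$ by parts with $u = \sin(b t)$ and $dv = t\, e^{- t^{2}}\, dt$, giving $v = - \frac{e^{- t^{2}}}{2}$. The boundary term vanishes and
$$\int_{-\infty}^{\infty} t \sin(b t)\, e^{- t^{2}}\, dt = \frac{b}{2} \int_{-\infty}^{\infty} \cos(b t)\, e^{- t^{2}}\, dt,$$
so $I'(b) = - \frac{b}{2}\, I(b)$.

This is a separable first-order ODE; solving with the initial condition $I(0) = \int_{-\infty}^{\infty} - 6 e^{- t^{2}}\,dt = - 6 \sqrt{\pi}$ gives
$$I(b) = - 6 \sqrt{\pi} e^{- \frac{b^{2}}{4}}.$$

Setting $b = \frac{7}{2}$:
$$I = - \frac{6 \sqrt{\pi}}{e^{\frac{49}{16}}}.$$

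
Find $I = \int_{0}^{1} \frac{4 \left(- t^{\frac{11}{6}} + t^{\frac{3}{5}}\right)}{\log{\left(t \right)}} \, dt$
$\log{\left(\frac{5308416}{52200625} \right)}$

Replace the exponent $\frac{3}{5}$ by a parameter $a$: let $I(a) = \int_{0}^{1} \frac{4 \left(- t^{\frac{11}{6}} + t^{a}\right)}{\log{\left(t \right)}} \, dt$.

Since $\dfrac{\partial}{\partial a}\,t^{a} = t^{a} \ln t$, the $\ln t$ in the denominator cancels and
$$\frac{dI}{da} = \int_{0}^{1} 4 t^{a} \, dt = 4 \left[\frac{t^{a+1}}{a+1}\right]_0^1 = \frac{4}{a + 1}.$$

Integrating with respect to $a$ gives $I(a) = \log{\left(\frac{1296 \left(a + 1\right)^{4}}{83521} \right)} + C$.

At $a = \frac{11}{6}$ the integrand is identically $0$, so $I(\frac{11}{6}) = 0$. The closed form gives $0$, hence $C = 0$.

Setting $a = \frac{3}{5}$:
$$I = \log{\left(\frac{5308416}{52200625} \right)}.$$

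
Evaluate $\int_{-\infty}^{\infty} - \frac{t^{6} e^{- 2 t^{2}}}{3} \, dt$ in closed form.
$- \frac{5 \sqrt{2} \sqrt{\pi}}{128}$

Begin with the known integral
$$J(a) = \int_{-\infty}^{\infty} - \frac{e^{- a t^{2}}}{3} \, dt = - \frac{\sqrt{\pi}}{3 \sqrt{a}}.$$

Differentiating under the integral sign brings down a factor of $(-t^2)$:
$$\frac{dJ}{da} = \int_{-\infty}^{\infty} \frac{t^{2} e^{- a t^{2}}}{3} \, dt = \frac{\sqrt{\pi}}{6 a^{\frac{3}{2}}}.$$

Repeating $3$ times in total — each differentiation brings down another $(-t^2)$ — gives
$$\frac{d^{3}J}{da^{3}} = \int_{-\infty}^{\infty} \frac{t^{6} e^{- a t^{2}}}{3} \, dt = \frac{5 \sqrt{\pi}}{8 a^{\frac{7}{2}}},$$
and the integrand here is $(-1)^{3}$ times the target integrand, so $I = (-1)^{3}\,\frac{d^{3}J}{da^{3}} = - \frac{5 \sqrt{\pi}}{8 a^{\frac{7}{2}}}$.

Setting $a = 2$:
$$I = - \frac{5 \sqrt{2} \sqrt{\pi}}{128}.$$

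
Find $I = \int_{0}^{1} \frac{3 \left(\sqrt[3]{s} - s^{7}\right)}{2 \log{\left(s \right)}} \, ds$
$\log{\left(\frac{\sqrt{6}}{36} \right)}$

Replace the exponent $\frac{1}{3}$ by a parameter $a$: let $I(a) = \int_{0}^{1} \frac{3 \left(- s^{7} + s^{a}\right)}{2 \log{\left(s \right)}} \, ds$.

Since $\dfrac{\partial}{\partial a}\,s^{a} = s^{a} \ln s$, the $\ln s$ in the denominator cancels and
$$\frac{dI}{da} = \int_{0}^{1} \frac{3}{2} s^{a} \, ds = \frac{3}{2} \left[\frac{s^{a+1}}{a+1}\right]_0^1 = \frac{3}{2 \left(a + 1\right)}.$$

Integrating with respect to $a$ gives $I(a) = \frac{3 \log{\left(a + 1 \right)}}{2} - \frac{9 \log{\left(2 \right)}}{2} + C$.

At $a = 7$ the integrand is identically $0$, so $I(7) = 0$. The closed form gives $0$, hence $C = 0$.

Setting $a = \frac{1}{3}$:
$$I = \log{\left(\frac{\sqrt{6}}{36} \right)}.$$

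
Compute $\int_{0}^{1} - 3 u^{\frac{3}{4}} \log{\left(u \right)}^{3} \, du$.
$\frac{4608}{2401}$

Consider the simpler parametrised integral
$$J(a) = \int_{0}^{1} - 3 u^{a} \, du = - \frac{3}{a + 1}.$$

Differentiating under the integral sign brings down a factor of $\ln u$:
$$\frac{dJ}{da} = \int_{0}^{1} - 3 u^{a} \log{\left(u \right)} \, du = \frac{3}{\left(a + 1\right)^{2}}.$$

Repeating $3$ times in total — each differentiation brings down another $\ln u$ — gives
$$\frac{d^{3}J}{da^{3}} = \int_{0}^{1} - 3 u^{a} \log{\left(u \right)}^{3} \, du = \frac{18}{\left(a + 1\right)^{4}},$$
and the integrand here is exactly the target integrand, so $I = \frac{18}{\left(a + 1\right)^{4}}$.

Setting $a = \frac{3}{4}$:
$$I = \frac{4608}{2401}.$$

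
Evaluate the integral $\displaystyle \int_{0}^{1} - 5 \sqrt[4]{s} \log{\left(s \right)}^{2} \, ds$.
$- \frac{128}{25}$

Begin with the known integral
$$J(a) = \int_{0}^{1} - 5 s^{a} \, ds = - \frac{5}{a + 1}.$$

Differentiating under the integral sign brings down a factor of $\ln s$:
$$\frac{dJ}{da} = \int_{0}^{1} - 5 s^{a} \log{\left(s \right)} \, ds = \frac{5}{\left(a + 1\right)^{2}}.$$

Repeating twice in total — each differentiation brings down another $\ln s$ — gives
$$\frac{d^{2}J}{da^{2}} = \int_{0}^{1} - 5 s^{a} \log{\left(s \right)}^{2} \, ds = - \frac{10}{\left(a + 1\right)^{3}},$$
and the integrand here is exactly the target integrand, so $I = - \frac{10}{\left(a + 1\right)^{3}}$.

Setting $a = \frac{1}{4}$:
$$I = - \frac{128}{25}.$$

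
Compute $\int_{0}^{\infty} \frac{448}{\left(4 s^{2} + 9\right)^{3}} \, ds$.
$\frac{14 \pi}{81}$

Start from the standard arctangent integral
$$J(a) = \int_{0}^{\infty} \frac{7}{a^{2} + s^{2}} \, ds = \frac{7 \pi}{2 a}.$$

Differentiating under the integral sign with respect to $a$,
$$\frac{dJ}{da} = \int_{0}^{\infty} - \frac{14 a}{\left(a^{2} + s^{2}\right)^{2}} \, ds = - \frac{7 \pi}{2 a^{2}},$$
so $\int_{0}^{\infty} \frac{7}{\left(a^{2} + s^{2}\right)^{2}} \, ds = \frac{7 \pi}{4 a^{3}}$.

Repeating — each differentiation of $1/(s^2+a^2)^j$ produces $-2ja/(s^2+a^2)^{j+1}$ — and dividing through by $-2ja$ at each step yields, after $2$ differentiations in total,
$$\int_{0}^{\infty} \frac{7}{\left(a^{2} + s^{2}\right)^{3}} \, ds = \frac{21 \pi}{16 a^{5}}.$$

Setting $a = \frac{3}{2}$:
$$I = \frac{14 \pi}{81}.$$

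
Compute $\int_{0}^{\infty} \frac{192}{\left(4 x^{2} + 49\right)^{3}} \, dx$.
$\frac{18 \pi}{16807}$

Recall the elementary integral
$$J(a) = \int_{0}^{\infty} \frac{3}{a^{2} + x^{2}} \, dx = \frac{3 \pi}{2 a}.$$

Differentiating under the integral sign with respect to $a$,
$$\frac{dJ}{da} = \int_{0}^{\infty} - \frac{6 a}{\left(a^{2} + x^{2}\right)^{2}} \, dx = - \frac{3 \pi}{2 a^{2}},$$
so $\int_{0}^{\infty} \frac{3}{\left(a^{2} + x^{2}\right)^{2}} \, dx = \frac{3 \pi}{4 a^{3}}$.

Repeating — each differentiation of $1/(x^2+a^2)^j$ produces $-2ja/(x^2+a^2)^{j+1}$ — and dividing through by $-2ja$ at each step yields, after $2$ differentiations in total,
$$\int_{0}^{\infty} \frac{3}{\left(a^{2} + x^{2}\right)^{3}} \, dx = \frac{9 \pi}{16 a^{5}}.$$

Setting $a = \frac{7}{2}$:
$$I = \frac{18 \pi}{16807}.$$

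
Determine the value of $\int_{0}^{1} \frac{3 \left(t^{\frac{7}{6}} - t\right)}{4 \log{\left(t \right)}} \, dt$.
$- \frac{3 \log{\left(6 \right)}}{4} - \frac{3 \log{\left(2 \right)}}{4} + \frac{3 \log{\left(13 \right)}}{4}$

Introduce a parameter $a$ in the exponent: let $I(a) = \int_{0}^{1} \frac{3 \left(t^{\frac{7}{6}} - t^{a}\right)}{4 \log{\left(t \right)}} \, dt$.

Since $\dfrac{\partial}{\partial a}\,t^{a} = t^{a} \ln t$, the $\ln t$ in the denominator cancels and
$$\frac{dI}{da} = \int_{0}^{1} - \frac{3}{4} t^{a} \, dt = - \frac{3}{4} \left[\frac{t^{a+1}}{a+1}\right]_0^1 = - \frac{3}{4 a + 4}.$$

Integrating with respect to $a$ gives $I(a) = - \frac{3 \log{\left(a + 1 \right)}}{4} - \frac{3 \log{\left(6 \right)}}{4} + \frac{3 \log{\left(13 \right)}}{4} + C$.

At $a = \frac{7}{6}$ the integrand is identically $0$, so $I(\frac{7}{6}) = 0$. The closed form gives $0$, hence $C = 0$.

Setting $a = 1$:
$$I = - \frac{3 \log{\left(6 \right)}}{4} - \frac{3 \log{\left(2 \right)}}{4} + \frac{3 \log{\left(13 \right)}}{4}.$$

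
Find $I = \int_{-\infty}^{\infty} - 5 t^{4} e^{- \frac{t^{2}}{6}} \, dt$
$- 135 \sqrt{6} \sqrt{\pi}$

Consider the simpler parametrised integral
$$J(a) = \int_{-\infty}^{\infty} - 5 e^{- a t^{2}} \, dt = - \frac{5 \sqrt{\pi}}{\sqrt{a}}.$$

Differentiating under the integral sign brings down a factor of $(-t^2)$:
$$\frac{dJ}{da} = \int_{-\infty}^{\infty} 5 t^{2} e^{- a t^{2}} \, dt = \frac{5 \sqrt{\pi}}{2 a^{\frac{3}{2}}}.$$

Repeating twice in total — each differentiation brings down another $(-t^2)$ — gives
$$\frac{d^{2}J}{da^{2}} = \int_{-\infty}^{\infty} - 5 t^{4} e^{- a t^{2}} \, dt = - \frac{15 \sqrt{\pi}}{4 a^{\frac{5}{2}}},$$
and the integrand here is exactly the target integrand, so $I = - \frac{15 \sqrt{\pi}}{4 a^{\frac{5}{2}}}$.

Setting $a = \frac{1}{6}$:
$$I = - 135 \sqrt{6} \sqrt{\pi}.$$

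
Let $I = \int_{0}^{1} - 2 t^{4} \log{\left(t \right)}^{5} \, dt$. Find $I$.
$\frac{48}{3125}$

Consider the simpler parametrised integral
$$J(a) = \int_{0}^{1} - 2 t^{a} \, dt = - \frac{2}{a + 1}.$$

Differentiating under the integral sign brings down a factor of $\ln t$:
$$\frac{dJ}{da} = \int_{0}^{1} - 2 t^{a} \log{\left(t \right)} \, dt = \frac{2}{\left(a + 1\right)^{2}}.$$

Repeating $5$ times in total — each differentiation brings down another $\ln t$ — gives
$$\frac{d^{5}J}{da^{5}} = \int_{0}^{1} - 2 t^{a} \log{\left(t \right)}^{5} \, dt = \frac{240}{\left(a + 1\right)^{6}},$$
and the integrand here is exactly the target integrand, so $I = \frac{240}{\left(a + 1\right)^{6}}$.

Setting $a = 4$:
$$I = \frac{48}{3125}.$$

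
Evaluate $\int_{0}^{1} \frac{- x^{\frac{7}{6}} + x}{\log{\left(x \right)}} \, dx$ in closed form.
$\log{\left(\frac{12}{13} \right)}$

Introduce a parameter $a$ in the exponent: let $I(a) = \int_{0}^{1} \frac{- x^{\frac{7}{6}} + x^{a}}{\log{\left(x \right)}} \, dx$.

Since $\dfrac{\partial}{\partial a}\,x^{a} = x^{a} \ln x$, the $\ln x$ in the denominator cancels and
$$\frac{dI}{da} = \int_{0}^{1} x^{a} \, dx = \left[\frac{x^{a+1}}{a+1}\right]_0^1 = \frac{1}{a + 1}.$$

Integrating with respect to $a$ gives $I(a) = \log{\left(\frac{6 a}{13} + \frac{6}{13} \right)} + C$.

At $a = \frac{7}{6}$ the integrand is identically $0$, so $I(\frac{7}{6}) = 0$. The closed form gives $0$, hence $C = 0$.

Setting $a = 1$:
$$I = \log{\left(\frac{12}{13} \right)}.$$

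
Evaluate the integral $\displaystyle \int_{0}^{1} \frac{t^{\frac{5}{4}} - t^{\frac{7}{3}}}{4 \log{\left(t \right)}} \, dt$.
$\log{\left(\frac{\sqrt[4]{250} \cdot 3^{\frac{3}{4}}}{10} \right)}$

Introduce a parameter $a$ in the exponent: let $I(a) = \int_{0}^{1} \frac{- t^{\frac{7}{3}} + t^{a}}{4 \log{\left(t \right)}} \, dt$.

Since $\dfrac{\partial}{\partial a}\,t^{a} = t^{a} \ln t$, the $\ln t$ in the denominator cancels and
$$\frac{dI}{da} = \int_{0}^{1} \frac{1}{4} t^{a} \, dt = \frac{1}{4} \left[\frac{t^{a+1}}{a+1}\right]_0^1 = \frac{1}{4 \left(a + 1\right)}.$$

Integrating with respect to $a$ gives $I(a) = \frac{\log{\left(a + 1 \right)}}{4} - \frac{\log{\left(10 \right)}}{4} + \frac{\log{\left(3 \right)}}{4} + C$.

At $a = \frac{7}{3}$ the integrand is identically $0$, so $I(\frac{7}{3}) = 0$. The closed form gives $0$, hence $C = 0$.

Setting $a = \frac{5}{4}$:
$$I = \log{\left(\frac{\sqrt[4]{250} \cdot 3^{\frac{3}{4}}}{10} \right)}.$$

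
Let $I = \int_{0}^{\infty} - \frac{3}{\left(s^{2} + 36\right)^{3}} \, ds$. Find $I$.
$- \frac{\pi}{13824}$

Recall the elementary integral
$$J(a) = \int_{0}^{\infty} - \frac{3}{a^{2} + s^{2}} \, ds = - \frac{3 \pi}{2 a}.$$

Differentiating under the integral sign with respect to $a$,
$$\frac{dJ}{da} = \int_{0}^{\infty} \frac{6 a}{\left(a^{2} + s^{2}\right)^{2}} \, ds = \frac{3 \pi}{2 a^{2}},$$
so $\int_{0}^{\infty} - \frac{3}{\left(a^{2} + s^{2}\right)^{2}} \, ds = - \frac{3 \pi}{4 a^{3}}$.

Repeating — each differentiation of $1/(s^2+a^2)^j$ produces $-2ja/(s^2+a^2)^{j+1}$ — and dividing through by $-2ja$ at each step yields, after $2$ differentiations in total,
$$\int_{0}^{\infty} - \frac{3}{\left(a^{2} + s^{2}\right)^{3}} \, ds = - \frac{9 \pi}{16 a^{5}}.$$

Setting $a = 6$:
$$I = - \frac{\pi}{13824}.$$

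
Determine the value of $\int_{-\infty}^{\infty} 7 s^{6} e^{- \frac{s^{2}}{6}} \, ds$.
$2835 \sqrt{6} \sqrt{\pi}$

Consider the simpler parametrised integral
$$J(a) = \int_{-\infty}^{\infty} 7 e^{- a s^{2}} \, ds = \frac{7 \sqrt{\pi}}{\sqrt{a}}.$$

Differentiating under the integral sign brings down a factor of $(-s^2)$:
$$\frac{dJ}{da} = \int_{-\infty}^{\infty} - 7 s^{2} e^{- a s^{2}} \, ds = - \frac{7 \sqrt{\pi}}{2 a^{\frac{3}{2}}}.$$

Repeating $3$ times in total — each differentiation brings down another $(-s^2)$ — gives
$$\frac{d^{3}J}{da^{3}} = \int_{-\infty}^{\infty} - 7 s^{6} e^{- a s^{2}} \, ds = - \frac{105 \sqrt{\pi}}{8 a^{\frac{7}{2}}},$$
and the integrand here is $(-1)^{3}$ times the target integrand, so $I = (-1)^{3}\,\frac{d^{3}J}{da^{3}} = \frac{105 \sqrt{\pi}}{8 a^{\frac{7}{2}}}$.

Setting $a = \frac{1}{6}$:
$$I = 2835 \sqrt{6} \sqrt{\pi}.$$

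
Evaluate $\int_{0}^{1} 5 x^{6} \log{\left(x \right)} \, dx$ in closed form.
$- \frac{5}{49}$

Start from the elementary integral
$$J(a) = \int_{0}^{1} 5 x^{a} \, dx = \frac{5}{a + 1}.$$

Differentiating under the integral sign brings down a factor of $\ln x$:
$$\frac{dJ}{da} = \int_{0}^{1} 5 x^{a} \log{\left(x \right)} \, dx = - \frac{5}{\left(a + 1\right)^{2}}.$$

The integral on the left is $I$, so $I = - \frac{5}{\left(a + 1\right)^{2}}$.

Setting $a = 6$:
$$I = - \frac{5}{49}.$$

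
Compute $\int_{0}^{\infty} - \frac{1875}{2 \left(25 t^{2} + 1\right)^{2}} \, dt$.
$- \frac{375 \pi}{8}$

Recall the elementary integral
$$J(a) = \int_{0}^{\infty} - \frac{3}{2 \left(a^{2} + t^{2}\right)} \, dt = - \frac{3 \pi}{4 a}.$$

Differentiating under the integral sign with respect to $a$,
$$\frac{dJ}{da} = \int_{0}^{\infty} \frac{3 a}{\left(a^{2} + t^{2}\right)^{2}} \, dt = \frac{3 \pi}{4 a^{2}},$$
so $\int_{0}^{\infty} - \frac{3}{2 \left(a^{2} + t^{2}\right)^{2}} \, dt = - \frac{3 \pi}{8 a^{3}}$.

Setting $a = \frac{1}{5}$:
$$I = - \frac{375 \pi}{8}.$$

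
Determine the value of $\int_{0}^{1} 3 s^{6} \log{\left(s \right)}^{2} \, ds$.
$\frac{6}{343}$

Start from the elementary integral
$$J(a) = \int_{0}^{1} 3 s^{a} \, ds = \frac{3}{a + 1}.$$

Differentiating under the integral sign brings down a factor of $\ln s$:
$$\frac{dJ}{da} = \int_{0}^{1} 3 s^{a} \log{\left(s \right)} \, ds = - \frac{3}{\left(a + 1\right)^{2}}.$$

Repeating twice in total — each differentiation brings down another $\ln s$ — gives
$$\frac{d^{2}J}{da^{2}} = \int_{0}^{1} 3 s^{a} \log{\left(s \right)}^{2} \, ds = \frac{6}{\left(a + 1\right)^{3}},$$
and the integrand here is exactly the target integrand, so $I = \frac{6}{\left(a + 1\right)^{3}}$.

Setting $a = 6$:
$$I = \frac{6}{343}.$$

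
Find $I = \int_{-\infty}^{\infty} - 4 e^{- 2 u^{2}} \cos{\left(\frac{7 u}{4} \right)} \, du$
$- \frac{2 \sqrt{2} \sqrt{\pi}}{e^{\frac{49}{128}}}$

Define $I(b) = \int_{-\infty}^{\infty} - 4 e^{- 2 u^{2}} \cos{\left(b u \right)} \, du$.

Differentiating under the integral sign,
$$I'(b) = \int_{-\infty}^{\infty} 4 u e^{- 2 u^{2}} \sin{\left(b u \right)} \, du.$$

Integrate $\int_{-\infty}^{\infty} u \sin(b u)\, e^{- 2 u^{2}}\, du$ by parts with $w = \sin(b u)$ and $dv = u\, e^{- 2 u^{2}}\, du$, giving $v = - \frac{e^{- 2 u^{2}}}{4}$. The boundary term vanishes and
$$\int_{-\infty}^{\infty} u \sin(b u)\, e^{- 2 u^{2}}\, du = \frac{b}{4} \int_{-\infty}^{\infty} \cos(b u)\, e^{- 2 u^{2}}\, du,$$
so $I'(b) = - \frac{b}{4}\, I(b)$.

This is a separable first-order ODE; solving with the initial condition $I(0) = \int_{-\infty}^{\infty} - 4 e^{- 2 u^{2}}\,du = - 2 \sqrt{2} \sqrt{\pi}$ gives
$$I(b) = - 2 \sqrt{2} \sqrt{\pi} e^{- \frac{b^{2}}{8}}.$$

Setting $b = \frac{7}{4}$:
$$I = - \frac{2 \sqrt{2} \sqrt{\pi}}{e^{\frac{49}{128}}}.$$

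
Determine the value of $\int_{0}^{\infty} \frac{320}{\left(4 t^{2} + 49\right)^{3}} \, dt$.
$\frac{30 \pi}{16807}$

Begin with the known result
$$J(a) = \int_{0}^{\infty} \frac{5}{a^{2} + t^{2}} \, dt = \frac{5 \pi}{2 a}.$$

Differentiating under the integral sign with respect to $a$,
$$\frac{dJ}{da} = \int_{0}^{\infty} - \frac{10 a}{\left(a^{2} + t^{2}\right)^{2}} \, dt = - \frac{5 \pi}{2 a^{2}},$$
so $\int_{0}^{\infty} \frac{5}{\left(a^{2} + t^{2}\right)^{2}} \, dt = \frac{5 \pi}{4 a^{3}}$.

Repeating — each differentiation of $1/(t^2+a^2)^j$ produces $-2ja/(t^2+a^2)^{j+1}$ — and dividing through by $-2ja$ at each step yields, after $2$ differentiations in total,
$$\int_{0}^{\infty} \frac{5}{\left(a^{2} + t^{2}\right)^{3}} \, dt = \frac{15 \pi}{16 a^{5}}.$$

Setting $a = \frac{7}{2}$:
$$I = \frac{30 \pi}{16807}.$$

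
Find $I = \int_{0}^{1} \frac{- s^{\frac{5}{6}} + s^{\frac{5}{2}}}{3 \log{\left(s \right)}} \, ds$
$- \frac{\log{\left(11 \right)}}{3} + \frac{\log{\left(21 \right)}}{3}$

Introduce a parameter $a$ in the exponent: let $I(a) = \int_{0}^{1} \frac{s^{\frac{5}{2}} - s^{a}}{3 \log{\left(s \right)}} \, ds$.

Since $\dfrac{\partial}{\partial a}\,s^{a} = s^{a} \ln s$, the $\ln s$ in the denominator cancels and
$$\frac{dI}{da} = \int_{0}^{1} - \frac{1}{3} s^{a} \, ds = - \frac{1}{3} \left[\frac{s^{a+1}}{a+1}\right]_0^1 = - \frac{1}{3 a + 3}.$$

Integrating with respect to $a$ gives $I(a) = - \frac{\log{\left(a + 1 \right)}}{3} - \frac{\log{\left(2 \right)}}{3} + \frac{\log{\left(7 \right)}}{3} + C$.

At $a = \frac{5}{2}$ the integrand is identically $0$, so $I(\frac{5}{2}) = 0$. The closed form gives $0$, hence $C = 0$.

Setting $a = \frac{5}{6}$:
$$I = - \frac{\log{\left(11 \right)}}{3} + \frac{\log{\left(21 \right)}}{3}.$$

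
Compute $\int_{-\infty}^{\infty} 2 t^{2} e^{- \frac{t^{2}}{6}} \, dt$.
$6 \sqrt{6} \sqrt{\pi}$

Start from the elementary integral
$$J(a) = \int_{-\infty}^{\infty} 2 e^{- a t^{2}} \, dt = \frac{2 \sqrt{\pi}}{\sqrt{a}}.$$

Differentiating under the integral sign brings down a factor of $(-t^2)$:
$$\frac{dJ}{da} = \int_{-\infty}^{\infty} - 2 t^{2} e^{- a t^{2}} \, dt = - \frac{\sqrt{\pi}}{a^{\frac{3}{2}}}.$$

The integral on the left is $-I$, so $I = \frac{\sqrt{\pi}}{a^{\frac{3}{2}}}$.

Setting $a = \frac{1}{6}$:
$$I = 6 \sqrt{6} \sqrt{\pi}.$$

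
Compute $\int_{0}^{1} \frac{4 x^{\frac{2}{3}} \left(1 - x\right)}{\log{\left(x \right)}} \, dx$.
$\log{\left(\frac{625}{4096} \right)}$

Replace the exponent $\frac{2}{3}$ by a parameter $a$: let $I(a) = \int_{0}^{1} \frac{4 \left(- x^{\frac{5}{3}} + x^{a}\right)}{\log{\left(x \right)}} \, dx$.

Since $\dfrac{\partial}{\partial a}\,x^{a} = x^{a} \ln x$, the $\ln x$ in the denominator cancels and
$$\frac{dI}{da} = \int_{0}^{1} 4 x^{a} \, dx = 4 \left[\frac{x^{a+1}}{a+1}\right]_0^1 = \frac{4}{a + 1}.$$

Integrating with respect to $a$ gives $I(a) = \log{\left(\frac{81 \left(a + 1\right)^{4}}{4096} \right)} + C$.

At $a = \frac{5}{3}$ the integrand is identically $0$, so $I(\frac{5}{3}) = 0$. The closed form gives $0$, hence $C = 0$.

Setting $a = \frac{2}{3}$:
$$I = \log{\left(\frac{625}{4096} \right)}.$$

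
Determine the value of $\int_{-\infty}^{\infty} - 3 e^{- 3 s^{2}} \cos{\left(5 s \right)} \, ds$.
$- \frac{\sqrt{3} \sqrt{\pi}}{e^{\frac{25}{12}}}$

Define $I(b) = \int_{-\infty}^{\infty} - 3 e^{- 3 s^{2}} \cos{\left(b s \right)} \, ds$.

Differentiating under the integral sign,
$$I'(b) = \int_{-\infty}^{\infty} 3 s e^{- 3 s^{2}} \sin{\left(b s \right)} \, ds.$$

Integrate $\int_{-\infty}^{\infty} s \sin(b s)\, e^{- 3 s^{2}}\, ds$ by parts with $u = \sin(b s)$ and $dv = s\, e^{- 3 s^{2}}\, ds$, giving $v = - \frac{e^{- 3 s^{2}}}{6}$. The boundary term vanishes and
$$\int_{-\infty}^{\infty} s \sin(b s)\, e^{- 3 s^{2}}\, ds = \frac{b}{6} \int_{-\infty}^{\infty} \cos(b s)\, e^{- 3 s^{2}}\, ds,$$
so $I'(b) = - \frac{b}{6}\, I(b)$.

This is a separable first-order ODE; solving with the initial condition $I(0) = \int_{-\infty}^{\infty} - 3 e^{- 3 s^{2}}\,ds = - \sqrt{3} \sqrt{\pi}$ gives
$$I(b) = - \sqrt{3} \sqrt{\pi} e^{- \frac{b^{2}}{12}}.$$

Setting $b = 5$:
$$I = - \frac{\sqrt{3} \sqrt{\pi}}{e^{\frac{25}{12}}}.$$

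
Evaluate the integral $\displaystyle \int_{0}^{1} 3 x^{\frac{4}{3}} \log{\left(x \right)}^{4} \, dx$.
$\frac{17496}{16807}$

Begin with the known integral
$$J(a) = \int_{0}^{1} 3 x^{a} \, dx = \frac{3}{a + 1}.$$

Differentiating under the integral sign brings down a factor of $\ln x$:
$$\frac{dJ}{da} = \int_{0}^{1} 3 x^{a} \log{\left(x \right)} \, dx = - \frac{3}{\left(a + 1\right)^{2}}.$$

Repeating $4$ times in total — each differentiation brings down another $\ln x$ — gives
$$\frac{d^{4}J}{da^{4}} = \int_{0}^{1} 3 x^{a} \log{\left(x \right)}^{4} \, dx = \frac{72}{\left(a + 1\right)^{5}},$$
and the integrand here is exactly the target integrand, so $I = \frac{72}{\left(a + 1\right)^{5}}$.

Setting $a = \frac{4}{3}$:
$$I = \frac{17496}{16807}.$$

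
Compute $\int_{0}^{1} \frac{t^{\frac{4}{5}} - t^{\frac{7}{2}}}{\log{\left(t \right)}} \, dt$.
$- \log{\left(5 \right)} + \log{\left(2 \right)}$

Consider the one-parameter family: let $I(a) = \int_{0}^{1} \frac{t^{\frac{4}{5}} - t^{a}}{\log{\left(t \right)}} \, dt$.

Since $\dfrac{\partial}{\partial a}\,t^{a} = t^{a} \ln t$, the $\ln t$ in the denominator cancels and
$$\frac{dI}{da} = \int_{0}^{1} -1 t^{a} \, dt = -1 \left[\frac{t^{a+1}}{a+1}\right]_0^1 = - \frac{1}{a + 1}.$$

Integrating with respect to $a$ gives $I(a) = - \log{\left(\frac{5 a}{9} + \frac{5}{9} \right)} + C$.

At $a = \frac{4}{5}$ the integrand is identically $0$, so $I(\frac{4}{5}) = 0$. The closed form gives $0$, hence $C = 0$.

Setting $a = \frac{7}{2}$:
$$I = - \log{\left(5 \right)} + \log{\left(2 \right)}.$$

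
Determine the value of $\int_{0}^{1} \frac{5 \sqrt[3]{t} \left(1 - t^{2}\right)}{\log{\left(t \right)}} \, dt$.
$\log{\left(\frac{32}{3125} \right)}$

Consider the one-parameter family: let $I(a) = \int_{0}^{1} \frac{5 \left(- t^{\frac{7}{3}} + t^{a}\right)}{\log{\left(t \right)}} \, dt$.

Since $\dfrac{\partial}{\partial a}\,t^{a} = t^{a} \ln t$, the $\ln t$ in the denominator cancels and
$$\frac{dI}{da} = \int_{0}^{1} 5 t^{a} \, dt = 5 \left[\frac{t^{a+1}}{a+1}\right]_0^1 = \frac{5}{a + 1}.$$

Integrating with respect to $a$ gives $I(a) = \log{\left(\frac{243 \left(a + 1\right)^{5}}{100000} \right)} + C$.

At $a = \frac{7}{3}$ the integrand is identically $0$, so $I(\frac{7}{3}) = 0$. The closed form gives $0$, hence $C = 0$.

Setting $a = \frac{1}{3}$:
$$I = \log{\left(\frac{32}{3125} \right)}.$$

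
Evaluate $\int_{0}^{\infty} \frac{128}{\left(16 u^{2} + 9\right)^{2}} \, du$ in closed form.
$\frac{8 \pi}{27}$

Start from the standard arctangent integral
$$J(a) = \int_{0}^{\infty} \frac{1}{2 \left(a^{2} + u^{2}\right)} \, du = \frac{\pi}{4 a}.$$

Differentiating under the integral sign with respect to $a$,
$$\frac{dJ}{da} = \int_{0}^{\infty} - \frac{a}{\left(a^{2} + u^{2}\right)^{2}} \, du = - \frac{\pi}{4 a^{2}},$$
so $\int_{0}^{\infty} \frac{1}{2 \left(a^{2} + u^{2}\right)^{2}} \, du = \frac{\pi}{8 a^{3}}$.

Setting $a = \frac{3}{4}$:
$$I = \frac{8 \pi}{27}.$$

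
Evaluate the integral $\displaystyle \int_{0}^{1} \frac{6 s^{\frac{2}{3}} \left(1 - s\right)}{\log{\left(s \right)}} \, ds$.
$- \log{\left(\frac{262144}{15625} \right)}$

Replace the exponent $\frac{5}{3}$ by a parameter $a$: let $I(a) = \int_{0}^{1} \frac{6 \left(s^{\frac{2}{3}} - s^{a}\right)}{\log{\left(s \right)}} \, ds$.

Since $\dfrac{\partial}{\partial a}\,s^{a} = s^{a} \ln s$, the $\ln s$ in the denominator cancels and
$$\frac{dI}{da} = \int_{0}^{1} -6 s^{a} \, ds = -6 \left[\frac{s^{a+1}}{a+1}\right]_0^1 = - \frac{6}{a + 1}.$$

Integrating with respect to $a$ gives $I(a) = - \log{\left(\frac{729 \left(a + 1\right)^{6}}{15625} \right)} + C$.

At $a = \frac{2}{3}$ the integrand is identically $0$, so $I(\frac{2}{3}) = 0$. The closed form gives $0$, hence $C = 0$.

Setting $a = \frac{5}{3}$:
$$I = - \log{\left(\frac{262144}{15625} \right)}.$$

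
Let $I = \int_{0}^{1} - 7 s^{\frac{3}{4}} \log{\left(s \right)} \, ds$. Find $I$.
$\frac{16}{7}$

Begin with the known integral
$$J(a) = \int_{0}^{1} - 7 s^{a} \, ds = - \frac{7}{a + 1}.$$

Differentiating under the integral sign brings down a factor of $\ln s$:
$$\frac{dJ}{da} = \int_{0}^{1} - 7 s^{a} \log{\left(s \right)} \, ds = \frac{7}{\left(a + 1\right)^{2}}.$$

The integral on the left is $I$, so $I = \frac{7}{\left(a + 1\right)^{2}}$.

Setting $a = \frac{3}{4}$:
$$I = \frac{16}{7}.$$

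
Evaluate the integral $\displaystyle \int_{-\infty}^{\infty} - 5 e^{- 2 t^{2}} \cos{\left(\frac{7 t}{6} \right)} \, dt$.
$- \frac{5 \sqrt{2} \sqrt{\pi}}{2 e^{\frac{49}{288}}}$

Let $b$ denote the cosine frequency and define $I(b) = \int_{-\infty}^{\infty} - 5 e^{- 2 t^{2}} \cos{\left(b t \right)} \, dt$.

Differentiating under the integral sign,
$$I'(b) = \int_{-\infty}^{\infty} 5 t e^{- 2 t^{2}} \sin{\left(b t \right)} \, dt.$$

Integrate $\int_{-\infty}^{\infty} t \sin(b t)\, e^{- 2 t^{2}}\, dt$ by parts with $u = \sin(b t)$ and $dv = t\, e^{- 2 t^{2}}\, dt$, giving $v = - \frac{e^{- 2 t^{2}}}{4}$. The boundary term vanishes and
$$\int_{-\infty}^{\infty} t \sin(b t)\, e^{- 2 t^{2}}\, dt = \frac{b}{4} \int_{-\infty}^{\infty} \cos(b t)\, e^{- 2 t^{2}}\, dt,$$
so $I'(b) = - \frac{b}{4}\, I(b)$.

This is a separable first-order ODE; solving with the initial condition $I(0) = \int_{-\infty}^{\infty} - 5 e^{- 2 t^{2}}\,dt = - \frac{5 \sqrt{2} \sqrt{\pi}}{2}$ gives
$$I(b) = - \frac{5 \sqrt{2} \sqrt{\pi} e^{- \frac{b^{2}}{8}}}{2}.$$

Setting $b = \frac{7}{6}$:
$$I = - \frac{5 \sqrt{2} \sqrt{\pi}}{2 e^{\frac{49}{288}}}.$$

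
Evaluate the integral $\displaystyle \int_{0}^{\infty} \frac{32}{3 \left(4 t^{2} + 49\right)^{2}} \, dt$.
$\frac{4 \pi}{1029}$

Start from the standard arctangent integral
$$J(a) = \int_{0}^{\infty} \frac{2}{3 \left(a^{2} + t^{2}\right)} \, dt = \frac{\pi}{3 a}.$$

Differentiating under the integral sign with respect to $a$,
$$\frac{dJ}{da} = \int_{0}^{\infty} - \frac{4 a}{3 \left(a^{2} + t^{2}\right)^{2}} \, dt = - \frac{\pi}{3 a^{2}},$$
so $\int_{0}^{\infty} \frac{2}{3 \left(a^{2} + t^{2}\right)^{2}} \, dt = \frac{\pi}{6 a^{3}}$.

Setting $a = \frac{7}{2}$:
$$I = \frac{4 \pi}{1029}.$$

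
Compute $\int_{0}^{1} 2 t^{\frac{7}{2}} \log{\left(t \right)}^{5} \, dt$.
$- \frac{5120}{177147}$

Consider the simpler parametrised integral
$$J(a) = \int_{0}^{1} 2 t^{a} \, dt = \frac{2}{a + 1}.$$

Differentiating under the integral sign brings down a factor of $\ln t$:
$$\frac{dJ}{da} = \int_{0}^{1} 2 t^{a} \log{\left(t \right)} \, dt = - \frac{2}{\left(a + 1\right)^{2}}.$$

Repeating $5$ times in total — each differentiation brings down another $\ln t$ — gives
$$\frac{d^{5}J}{da^{5}} = \int_{0}^{1} 2 t^{a} \log{\left(t \right)}^{5} \, dt = - \frac{240}{\left(a + 1\right)^{6}},$$
and the integrand here is exactly the target integrand, so $I = - \frac{240}{\left(a + 1\right)^{6}}$.

Setting $a = \frac{7}{2}$:
$$I = - \frac{5120}{177147}.$$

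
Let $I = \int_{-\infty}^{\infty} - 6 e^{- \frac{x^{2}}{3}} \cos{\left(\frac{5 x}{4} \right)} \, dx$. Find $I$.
$- \frac{6 \sqrt{3} \sqrt{\pi}}{e^{\frac{75}{64}}}$

Let $b$ denote the cosine frequency and define $I(b) = \int_{-\infty}^{\infty} - 6 e^{- \frac{x^{2}}{3}} \cos{\left(b x \right)} \, dx$.

Differentiating under the integral sign,
$$I'(b) = \int_{-\infty}^{\infty} 6 x e^{- \frac{x^{2}}{3}} \sin{\left(b x \right)} \, dx.$$

Integrate $\int_{-\infty}^{\infty} x \sin(b x)\, e^{- \frac{x^{2}}{3}}\, dx$ by parts with $u = \sin(b x)$ and $dv = x\, e^{- \frac{x^{2}}{3}}\, dx$, giving $v = - \frac{3 e^{- \frac{x^{2}}{3}}}{2}$. The boundary term vanishes and
$$\int_{-\infty}^{\infty} x \sin(b x)\, e^{- \frac{x^{2}}{3}}\, dx = \frac{3 b}{2} \int_{-\infty}^{\infty} \cos(b x)\, e^{- \frac{x^{2}}{3}}\, dx,$$
so $I'(b) = - \frac{3 b}{2}\, I(b)$.

This is a separable first-order ODE; solving with the initial condition $I(0) = \int_{-\infty}^{\infty} - 6 e^{- \frac{x^{2}}{3}}\,dx = - 6 \sqrt{3} \sqrt{\pi}$ gives
$$I(b) = - 6 \sqrt{3} \sqrt{\pi} e^{- \frac{3 b^{2}}{4}}.$$

Setting $b = \frac{5}{4}$:
$$I = - \frac{6 \sqrt{3} \sqrt{\pi}}{e^{\frac{75}{64}}}.$$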